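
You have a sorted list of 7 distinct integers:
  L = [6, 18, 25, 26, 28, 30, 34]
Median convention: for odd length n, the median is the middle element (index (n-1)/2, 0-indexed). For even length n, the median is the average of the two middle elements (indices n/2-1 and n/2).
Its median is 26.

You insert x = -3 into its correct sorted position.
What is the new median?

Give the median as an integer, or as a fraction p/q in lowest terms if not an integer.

Answer: 51/2

Derivation:
Old list (sorted, length 7): [6, 18, 25, 26, 28, 30, 34]
Old median = 26
Insert x = -3
Old length odd (7). Middle was index 3 = 26.
New length even (8). New median = avg of two middle elements.
x = -3: 0 elements are < x, 7 elements are > x.
New sorted list: [-3, 6, 18, 25, 26, 28, 30, 34]
New median = 51/2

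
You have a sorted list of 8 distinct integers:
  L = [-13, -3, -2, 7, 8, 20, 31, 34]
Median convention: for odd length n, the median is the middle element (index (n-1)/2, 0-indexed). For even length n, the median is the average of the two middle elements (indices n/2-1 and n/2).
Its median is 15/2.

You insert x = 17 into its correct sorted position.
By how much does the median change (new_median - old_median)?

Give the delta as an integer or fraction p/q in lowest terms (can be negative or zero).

Answer: 1/2

Derivation:
Old median = 15/2
After inserting x = 17: new sorted = [-13, -3, -2, 7, 8, 17, 20, 31, 34]
New median = 8
Delta = 8 - 15/2 = 1/2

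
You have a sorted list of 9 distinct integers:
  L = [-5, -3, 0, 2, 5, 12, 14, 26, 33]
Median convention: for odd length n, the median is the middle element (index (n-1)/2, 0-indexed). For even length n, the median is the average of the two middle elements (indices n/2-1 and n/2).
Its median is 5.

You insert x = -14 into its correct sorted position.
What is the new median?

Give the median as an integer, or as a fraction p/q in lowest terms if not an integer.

Old list (sorted, length 9): [-5, -3, 0, 2, 5, 12, 14, 26, 33]
Old median = 5
Insert x = -14
Old length odd (9). Middle was index 4 = 5.
New length even (10). New median = avg of two middle elements.
x = -14: 0 elements are < x, 9 elements are > x.
New sorted list: [-14, -5, -3, 0, 2, 5, 12, 14, 26, 33]
New median = 7/2

Answer: 7/2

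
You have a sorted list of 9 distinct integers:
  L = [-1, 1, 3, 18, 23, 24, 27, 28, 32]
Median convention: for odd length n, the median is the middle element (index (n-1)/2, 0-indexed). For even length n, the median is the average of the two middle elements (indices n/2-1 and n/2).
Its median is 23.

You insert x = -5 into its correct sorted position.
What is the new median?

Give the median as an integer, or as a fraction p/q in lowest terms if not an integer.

Answer: 41/2

Derivation:
Old list (sorted, length 9): [-1, 1, 3, 18, 23, 24, 27, 28, 32]
Old median = 23
Insert x = -5
Old length odd (9). Middle was index 4 = 23.
New length even (10). New median = avg of two middle elements.
x = -5: 0 elements are < x, 9 elements are > x.
New sorted list: [-5, -1, 1, 3, 18, 23, 24, 27, 28, 32]
New median = 41/2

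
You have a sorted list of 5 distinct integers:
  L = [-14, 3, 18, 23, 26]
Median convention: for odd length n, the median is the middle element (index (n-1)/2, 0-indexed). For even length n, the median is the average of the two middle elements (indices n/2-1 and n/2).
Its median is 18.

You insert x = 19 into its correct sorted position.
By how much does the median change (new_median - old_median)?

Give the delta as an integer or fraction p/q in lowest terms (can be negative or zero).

Answer: 1/2

Derivation:
Old median = 18
After inserting x = 19: new sorted = [-14, 3, 18, 19, 23, 26]
New median = 37/2
Delta = 37/2 - 18 = 1/2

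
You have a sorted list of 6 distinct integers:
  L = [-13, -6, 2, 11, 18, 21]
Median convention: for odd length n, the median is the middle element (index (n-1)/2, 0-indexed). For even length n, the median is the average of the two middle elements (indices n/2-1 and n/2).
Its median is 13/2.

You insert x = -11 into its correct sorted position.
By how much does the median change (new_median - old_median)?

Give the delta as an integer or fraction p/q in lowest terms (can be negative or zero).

Answer: -9/2

Derivation:
Old median = 13/2
After inserting x = -11: new sorted = [-13, -11, -6, 2, 11, 18, 21]
New median = 2
Delta = 2 - 13/2 = -9/2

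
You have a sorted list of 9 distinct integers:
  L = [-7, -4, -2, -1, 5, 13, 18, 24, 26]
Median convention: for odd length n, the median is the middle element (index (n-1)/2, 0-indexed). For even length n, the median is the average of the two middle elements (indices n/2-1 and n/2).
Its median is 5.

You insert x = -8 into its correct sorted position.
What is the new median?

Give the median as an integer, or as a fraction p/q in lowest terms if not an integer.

Old list (sorted, length 9): [-7, -4, -2, -1, 5, 13, 18, 24, 26]
Old median = 5
Insert x = -8
Old length odd (9). Middle was index 4 = 5.
New length even (10). New median = avg of two middle elements.
x = -8: 0 elements are < x, 9 elements are > x.
New sorted list: [-8, -7, -4, -2, -1, 5, 13, 18, 24, 26]
New median = 2

Answer: 2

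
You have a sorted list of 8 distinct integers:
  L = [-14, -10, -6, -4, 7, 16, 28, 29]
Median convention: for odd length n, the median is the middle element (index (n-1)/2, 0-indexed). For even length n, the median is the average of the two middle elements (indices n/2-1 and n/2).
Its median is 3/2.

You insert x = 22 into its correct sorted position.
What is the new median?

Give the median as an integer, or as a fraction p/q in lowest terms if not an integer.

Old list (sorted, length 8): [-14, -10, -6, -4, 7, 16, 28, 29]
Old median = 3/2
Insert x = 22
Old length even (8). Middle pair: indices 3,4 = -4,7.
New length odd (9). New median = single middle element.
x = 22: 6 elements are < x, 2 elements are > x.
New sorted list: [-14, -10, -6, -4, 7, 16, 22, 28, 29]
New median = 7

Answer: 7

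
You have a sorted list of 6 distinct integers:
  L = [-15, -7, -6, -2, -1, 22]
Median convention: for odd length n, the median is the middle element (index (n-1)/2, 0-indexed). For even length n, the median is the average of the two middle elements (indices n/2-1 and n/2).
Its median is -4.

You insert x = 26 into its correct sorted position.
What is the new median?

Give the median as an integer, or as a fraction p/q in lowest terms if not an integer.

Answer: -2

Derivation:
Old list (sorted, length 6): [-15, -7, -6, -2, -1, 22]
Old median = -4
Insert x = 26
Old length even (6). Middle pair: indices 2,3 = -6,-2.
New length odd (7). New median = single middle element.
x = 26: 6 elements are < x, 0 elements are > x.
New sorted list: [-15, -7, -6, -2, -1, 22, 26]
New median = -2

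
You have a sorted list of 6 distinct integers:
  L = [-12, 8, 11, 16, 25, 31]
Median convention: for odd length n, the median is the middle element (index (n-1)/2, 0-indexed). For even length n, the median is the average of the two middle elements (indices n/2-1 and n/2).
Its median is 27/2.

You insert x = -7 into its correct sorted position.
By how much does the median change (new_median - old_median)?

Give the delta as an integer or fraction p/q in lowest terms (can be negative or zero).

Old median = 27/2
After inserting x = -7: new sorted = [-12, -7, 8, 11, 16, 25, 31]
New median = 11
Delta = 11 - 27/2 = -5/2

Answer: -5/2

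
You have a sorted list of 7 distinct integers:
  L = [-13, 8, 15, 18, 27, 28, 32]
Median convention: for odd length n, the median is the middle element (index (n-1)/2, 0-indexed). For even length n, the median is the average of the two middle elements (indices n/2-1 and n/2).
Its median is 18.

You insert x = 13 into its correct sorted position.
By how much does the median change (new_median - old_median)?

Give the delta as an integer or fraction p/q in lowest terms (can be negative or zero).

Old median = 18
After inserting x = 13: new sorted = [-13, 8, 13, 15, 18, 27, 28, 32]
New median = 33/2
Delta = 33/2 - 18 = -3/2

Answer: -3/2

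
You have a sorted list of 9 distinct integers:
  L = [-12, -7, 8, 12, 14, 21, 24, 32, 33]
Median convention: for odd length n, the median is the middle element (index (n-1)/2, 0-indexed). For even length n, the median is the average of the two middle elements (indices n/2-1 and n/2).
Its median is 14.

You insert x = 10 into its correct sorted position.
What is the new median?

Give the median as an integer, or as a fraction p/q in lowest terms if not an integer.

Old list (sorted, length 9): [-12, -7, 8, 12, 14, 21, 24, 32, 33]
Old median = 14
Insert x = 10
Old length odd (9). Middle was index 4 = 14.
New length even (10). New median = avg of two middle elements.
x = 10: 3 elements are < x, 6 elements are > x.
New sorted list: [-12, -7, 8, 10, 12, 14, 21, 24, 32, 33]
New median = 13

Answer: 13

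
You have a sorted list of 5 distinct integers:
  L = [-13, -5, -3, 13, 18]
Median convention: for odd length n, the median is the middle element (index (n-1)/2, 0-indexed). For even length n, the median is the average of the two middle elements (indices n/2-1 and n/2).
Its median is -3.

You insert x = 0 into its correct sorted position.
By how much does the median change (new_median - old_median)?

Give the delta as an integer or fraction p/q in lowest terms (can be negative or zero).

Old median = -3
After inserting x = 0: new sorted = [-13, -5, -3, 0, 13, 18]
New median = -3/2
Delta = -3/2 - -3 = 3/2

Answer: 3/2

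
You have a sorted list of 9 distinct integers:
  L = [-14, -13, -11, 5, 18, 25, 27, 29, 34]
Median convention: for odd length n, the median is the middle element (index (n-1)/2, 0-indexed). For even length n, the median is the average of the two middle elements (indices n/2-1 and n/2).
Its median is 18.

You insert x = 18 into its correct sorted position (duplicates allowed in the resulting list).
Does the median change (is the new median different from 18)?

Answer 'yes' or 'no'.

Answer: no

Derivation:
Old median = 18
Insert x = 18
New median = 18
Changed? no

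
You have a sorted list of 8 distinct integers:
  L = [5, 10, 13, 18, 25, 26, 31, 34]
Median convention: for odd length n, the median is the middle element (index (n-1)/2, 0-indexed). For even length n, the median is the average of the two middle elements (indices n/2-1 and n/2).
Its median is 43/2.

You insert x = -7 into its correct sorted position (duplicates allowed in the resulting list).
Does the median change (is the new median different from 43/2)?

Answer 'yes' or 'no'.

Answer: yes

Derivation:
Old median = 43/2
Insert x = -7
New median = 18
Changed? yes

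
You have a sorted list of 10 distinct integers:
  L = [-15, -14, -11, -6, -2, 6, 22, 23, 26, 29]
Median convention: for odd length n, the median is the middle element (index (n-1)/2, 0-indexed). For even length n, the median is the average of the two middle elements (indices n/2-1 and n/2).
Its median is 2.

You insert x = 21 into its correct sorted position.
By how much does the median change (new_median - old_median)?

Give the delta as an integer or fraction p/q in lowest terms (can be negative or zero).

Old median = 2
After inserting x = 21: new sorted = [-15, -14, -11, -6, -2, 6, 21, 22, 23, 26, 29]
New median = 6
Delta = 6 - 2 = 4

Answer: 4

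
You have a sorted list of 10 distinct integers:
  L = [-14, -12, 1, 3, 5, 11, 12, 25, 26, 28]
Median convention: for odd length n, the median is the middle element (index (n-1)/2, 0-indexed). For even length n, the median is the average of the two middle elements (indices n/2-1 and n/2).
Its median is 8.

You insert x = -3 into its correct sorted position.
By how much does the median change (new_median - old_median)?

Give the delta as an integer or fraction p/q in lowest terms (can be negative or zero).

Answer: -3

Derivation:
Old median = 8
After inserting x = -3: new sorted = [-14, -12, -3, 1, 3, 5, 11, 12, 25, 26, 28]
New median = 5
Delta = 5 - 8 = -3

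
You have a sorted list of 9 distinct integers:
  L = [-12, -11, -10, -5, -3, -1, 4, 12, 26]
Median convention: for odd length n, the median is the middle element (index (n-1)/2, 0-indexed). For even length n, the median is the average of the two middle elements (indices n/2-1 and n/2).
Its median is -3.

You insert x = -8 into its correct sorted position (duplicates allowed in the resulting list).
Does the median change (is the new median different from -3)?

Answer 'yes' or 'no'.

Old median = -3
Insert x = -8
New median = -4
Changed? yes

Answer: yes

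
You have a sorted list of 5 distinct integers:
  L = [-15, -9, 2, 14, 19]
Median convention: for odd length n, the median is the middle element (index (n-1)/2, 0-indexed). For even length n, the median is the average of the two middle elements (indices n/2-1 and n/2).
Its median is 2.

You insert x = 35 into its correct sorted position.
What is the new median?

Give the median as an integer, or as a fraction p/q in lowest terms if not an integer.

Answer: 8

Derivation:
Old list (sorted, length 5): [-15, -9, 2, 14, 19]
Old median = 2
Insert x = 35
Old length odd (5). Middle was index 2 = 2.
New length even (6). New median = avg of two middle elements.
x = 35: 5 elements are < x, 0 elements are > x.
New sorted list: [-15, -9, 2, 14, 19, 35]
New median = 8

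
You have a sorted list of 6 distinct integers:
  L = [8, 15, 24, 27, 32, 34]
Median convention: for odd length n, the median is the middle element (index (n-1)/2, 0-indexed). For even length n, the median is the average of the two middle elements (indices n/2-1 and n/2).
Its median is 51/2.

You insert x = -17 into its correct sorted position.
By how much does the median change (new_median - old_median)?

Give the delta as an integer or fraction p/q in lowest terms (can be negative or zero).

Old median = 51/2
After inserting x = -17: new sorted = [-17, 8, 15, 24, 27, 32, 34]
New median = 24
Delta = 24 - 51/2 = -3/2

Answer: -3/2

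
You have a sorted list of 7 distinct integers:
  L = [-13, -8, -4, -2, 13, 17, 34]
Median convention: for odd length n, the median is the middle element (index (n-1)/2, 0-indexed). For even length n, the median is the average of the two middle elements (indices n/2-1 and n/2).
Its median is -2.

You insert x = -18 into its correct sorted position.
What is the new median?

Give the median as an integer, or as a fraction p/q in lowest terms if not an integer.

Old list (sorted, length 7): [-13, -8, -4, -2, 13, 17, 34]
Old median = -2
Insert x = -18
Old length odd (7). Middle was index 3 = -2.
New length even (8). New median = avg of two middle elements.
x = -18: 0 elements are < x, 7 elements are > x.
New sorted list: [-18, -13, -8, -4, -2, 13, 17, 34]
New median = -3

Answer: -3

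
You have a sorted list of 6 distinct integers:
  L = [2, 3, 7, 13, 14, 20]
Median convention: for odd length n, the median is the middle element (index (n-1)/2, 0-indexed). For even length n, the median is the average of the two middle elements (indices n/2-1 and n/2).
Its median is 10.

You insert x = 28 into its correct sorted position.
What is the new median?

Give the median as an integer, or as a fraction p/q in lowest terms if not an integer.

Answer: 13

Derivation:
Old list (sorted, length 6): [2, 3, 7, 13, 14, 20]
Old median = 10
Insert x = 28
Old length even (6). Middle pair: indices 2,3 = 7,13.
New length odd (7). New median = single middle element.
x = 28: 6 elements are < x, 0 elements are > x.
New sorted list: [2, 3, 7, 13, 14, 20, 28]
New median = 13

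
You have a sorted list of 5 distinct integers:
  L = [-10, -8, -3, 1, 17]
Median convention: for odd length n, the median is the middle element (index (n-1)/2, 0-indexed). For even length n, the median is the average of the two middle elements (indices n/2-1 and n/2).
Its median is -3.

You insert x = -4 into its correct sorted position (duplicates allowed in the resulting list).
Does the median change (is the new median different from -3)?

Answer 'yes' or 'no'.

Old median = -3
Insert x = -4
New median = -7/2
Changed? yes

Answer: yes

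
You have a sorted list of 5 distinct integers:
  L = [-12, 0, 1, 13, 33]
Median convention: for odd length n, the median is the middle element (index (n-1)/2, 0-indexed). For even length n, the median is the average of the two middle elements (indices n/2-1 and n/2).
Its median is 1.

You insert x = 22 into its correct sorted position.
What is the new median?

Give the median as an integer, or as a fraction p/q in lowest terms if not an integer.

Old list (sorted, length 5): [-12, 0, 1, 13, 33]
Old median = 1
Insert x = 22
Old length odd (5). Middle was index 2 = 1.
New length even (6). New median = avg of two middle elements.
x = 22: 4 elements are < x, 1 elements are > x.
New sorted list: [-12, 0, 1, 13, 22, 33]
New median = 7

Answer: 7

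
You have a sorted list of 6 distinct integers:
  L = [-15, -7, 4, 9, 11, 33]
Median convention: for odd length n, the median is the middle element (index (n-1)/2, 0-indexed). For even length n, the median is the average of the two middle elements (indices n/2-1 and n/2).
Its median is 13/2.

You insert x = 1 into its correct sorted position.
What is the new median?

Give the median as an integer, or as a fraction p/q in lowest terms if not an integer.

Old list (sorted, length 6): [-15, -7, 4, 9, 11, 33]
Old median = 13/2
Insert x = 1
Old length even (6). Middle pair: indices 2,3 = 4,9.
New length odd (7). New median = single middle element.
x = 1: 2 elements are < x, 4 elements are > x.
New sorted list: [-15, -7, 1, 4, 9, 11, 33]
New median = 4

Answer: 4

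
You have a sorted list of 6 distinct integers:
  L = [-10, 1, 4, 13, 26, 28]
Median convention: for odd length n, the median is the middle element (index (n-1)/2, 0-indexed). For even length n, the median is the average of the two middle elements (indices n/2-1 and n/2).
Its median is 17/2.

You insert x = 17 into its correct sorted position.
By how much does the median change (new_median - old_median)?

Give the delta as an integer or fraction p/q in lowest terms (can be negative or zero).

Answer: 9/2

Derivation:
Old median = 17/2
After inserting x = 17: new sorted = [-10, 1, 4, 13, 17, 26, 28]
New median = 13
Delta = 13 - 17/2 = 9/2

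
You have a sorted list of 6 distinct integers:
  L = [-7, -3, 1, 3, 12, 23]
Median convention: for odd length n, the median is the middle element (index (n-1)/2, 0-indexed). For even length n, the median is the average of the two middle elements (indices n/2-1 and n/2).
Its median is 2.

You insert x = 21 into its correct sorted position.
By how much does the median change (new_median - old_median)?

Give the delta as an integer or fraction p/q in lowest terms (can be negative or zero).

Old median = 2
After inserting x = 21: new sorted = [-7, -3, 1, 3, 12, 21, 23]
New median = 3
Delta = 3 - 2 = 1

Answer: 1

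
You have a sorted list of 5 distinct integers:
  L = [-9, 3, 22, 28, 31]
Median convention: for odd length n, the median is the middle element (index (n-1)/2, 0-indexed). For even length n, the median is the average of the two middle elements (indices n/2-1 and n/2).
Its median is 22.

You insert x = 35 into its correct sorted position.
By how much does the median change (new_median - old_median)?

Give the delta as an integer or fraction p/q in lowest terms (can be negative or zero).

Answer: 3

Derivation:
Old median = 22
After inserting x = 35: new sorted = [-9, 3, 22, 28, 31, 35]
New median = 25
Delta = 25 - 22 = 3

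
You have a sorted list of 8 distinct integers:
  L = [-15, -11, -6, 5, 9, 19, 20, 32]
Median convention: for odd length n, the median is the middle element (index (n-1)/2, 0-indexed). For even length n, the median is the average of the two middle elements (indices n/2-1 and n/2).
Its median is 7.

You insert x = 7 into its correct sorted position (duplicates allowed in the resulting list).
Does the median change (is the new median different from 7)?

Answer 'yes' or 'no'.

Old median = 7
Insert x = 7
New median = 7
Changed? no

Answer: no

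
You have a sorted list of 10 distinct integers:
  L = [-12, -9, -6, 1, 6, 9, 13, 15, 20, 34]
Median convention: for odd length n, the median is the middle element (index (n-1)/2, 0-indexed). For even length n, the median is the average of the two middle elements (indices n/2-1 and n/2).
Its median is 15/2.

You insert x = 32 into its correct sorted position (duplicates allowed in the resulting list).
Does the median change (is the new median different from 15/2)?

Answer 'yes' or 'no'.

Answer: yes

Derivation:
Old median = 15/2
Insert x = 32
New median = 9
Changed? yes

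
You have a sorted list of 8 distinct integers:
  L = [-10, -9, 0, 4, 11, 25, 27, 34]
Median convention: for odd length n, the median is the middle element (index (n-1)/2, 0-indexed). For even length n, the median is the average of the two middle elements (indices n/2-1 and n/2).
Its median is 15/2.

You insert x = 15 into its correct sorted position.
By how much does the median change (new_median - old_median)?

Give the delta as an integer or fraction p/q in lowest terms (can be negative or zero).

Answer: 7/2

Derivation:
Old median = 15/2
After inserting x = 15: new sorted = [-10, -9, 0, 4, 11, 15, 25, 27, 34]
New median = 11
Delta = 11 - 15/2 = 7/2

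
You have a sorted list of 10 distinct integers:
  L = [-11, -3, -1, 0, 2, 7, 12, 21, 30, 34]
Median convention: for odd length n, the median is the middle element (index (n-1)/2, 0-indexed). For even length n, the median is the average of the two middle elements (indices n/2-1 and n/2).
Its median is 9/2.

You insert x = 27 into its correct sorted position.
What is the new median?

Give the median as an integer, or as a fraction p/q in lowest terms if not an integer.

Answer: 7

Derivation:
Old list (sorted, length 10): [-11, -3, -1, 0, 2, 7, 12, 21, 30, 34]
Old median = 9/2
Insert x = 27
Old length even (10). Middle pair: indices 4,5 = 2,7.
New length odd (11). New median = single middle element.
x = 27: 8 elements are < x, 2 elements are > x.
New sorted list: [-11, -3, -1, 0, 2, 7, 12, 21, 27, 30, 34]
New median = 7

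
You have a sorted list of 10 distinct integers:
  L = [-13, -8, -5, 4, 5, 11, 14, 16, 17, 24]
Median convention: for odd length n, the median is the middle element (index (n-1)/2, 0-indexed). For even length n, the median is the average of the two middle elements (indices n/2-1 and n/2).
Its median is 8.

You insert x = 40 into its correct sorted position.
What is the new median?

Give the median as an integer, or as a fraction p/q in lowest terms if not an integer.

Old list (sorted, length 10): [-13, -8, -5, 4, 5, 11, 14, 16, 17, 24]
Old median = 8
Insert x = 40
Old length even (10). Middle pair: indices 4,5 = 5,11.
New length odd (11). New median = single middle element.
x = 40: 10 elements are < x, 0 elements are > x.
New sorted list: [-13, -8, -5, 4, 5, 11, 14, 16, 17, 24, 40]
New median = 11

Answer: 11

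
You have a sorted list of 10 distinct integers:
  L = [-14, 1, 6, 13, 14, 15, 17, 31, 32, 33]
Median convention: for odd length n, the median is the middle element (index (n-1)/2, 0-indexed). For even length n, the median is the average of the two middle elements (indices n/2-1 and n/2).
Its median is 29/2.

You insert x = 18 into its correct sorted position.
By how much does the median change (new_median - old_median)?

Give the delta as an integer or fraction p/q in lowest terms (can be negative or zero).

Answer: 1/2

Derivation:
Old median = 29/2
After inserting x = 18: new sorted = [-14, 1, 6, 13, 14, 15, 17, 18, 31, 32, 33]
New median = 15
Delta = 15 - 29/2 = 1/2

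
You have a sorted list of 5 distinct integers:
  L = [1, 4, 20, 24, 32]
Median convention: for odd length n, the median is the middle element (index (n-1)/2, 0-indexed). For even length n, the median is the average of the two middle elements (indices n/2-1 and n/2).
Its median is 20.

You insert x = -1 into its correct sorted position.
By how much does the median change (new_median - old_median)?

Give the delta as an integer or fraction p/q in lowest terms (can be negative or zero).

Answer: -8

Derivation:
Old median = 20
After inserting x = -1: new sorted = [-1, 1, 4, 20, 24, 32]
New median = 12
Delta = 12 - 20 = -8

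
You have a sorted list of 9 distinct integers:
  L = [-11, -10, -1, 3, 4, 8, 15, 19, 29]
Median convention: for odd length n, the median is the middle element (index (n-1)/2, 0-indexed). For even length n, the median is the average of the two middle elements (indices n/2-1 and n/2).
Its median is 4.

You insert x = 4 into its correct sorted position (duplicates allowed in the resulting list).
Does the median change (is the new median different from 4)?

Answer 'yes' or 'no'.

Answer: no

Derivation:
Old median = 4
Insert x = 4
New median = 4
Changed? no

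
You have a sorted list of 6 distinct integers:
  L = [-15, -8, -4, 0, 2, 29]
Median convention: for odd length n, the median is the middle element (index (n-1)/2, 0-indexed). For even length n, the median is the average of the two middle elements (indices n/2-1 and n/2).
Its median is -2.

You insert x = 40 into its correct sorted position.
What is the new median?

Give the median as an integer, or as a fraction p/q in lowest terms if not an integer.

Old list (sorted, length 6): [-15, -8, -4, 0, 2, 29]
Old median = -2
Insert x = 40
Old length even (6). Middle pair: indices 2,3 = -4,0.
New length odd (7). New median = single middle element.
x = 40: 6 elements are < x, 0 elements are > x.
New sorted list: [-15, -8, -4, 0, 2, 29, 40]
New median = 0

Answer: 0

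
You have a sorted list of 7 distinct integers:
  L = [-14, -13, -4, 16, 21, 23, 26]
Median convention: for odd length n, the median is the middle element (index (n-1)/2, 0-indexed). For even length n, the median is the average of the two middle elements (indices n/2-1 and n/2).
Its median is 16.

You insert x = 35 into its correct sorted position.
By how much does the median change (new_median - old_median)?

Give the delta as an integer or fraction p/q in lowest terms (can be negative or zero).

Answer: 5/2

Derivation:
Old median = 16
After inserting x = 35: new sorted = [-14, -13, -4, 16, 21, 23, 26, 35]
New median = 37/2
Delta = 37/2 - 16 = 5/2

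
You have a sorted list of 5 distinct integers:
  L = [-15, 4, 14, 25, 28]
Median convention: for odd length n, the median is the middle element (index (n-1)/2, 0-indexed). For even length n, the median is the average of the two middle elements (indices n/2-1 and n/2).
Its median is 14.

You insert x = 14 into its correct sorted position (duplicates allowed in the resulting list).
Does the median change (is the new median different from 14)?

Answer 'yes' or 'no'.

Answer: no

Derivation:
Old median = 14
Insert x = 14
New median = 14
Changed? no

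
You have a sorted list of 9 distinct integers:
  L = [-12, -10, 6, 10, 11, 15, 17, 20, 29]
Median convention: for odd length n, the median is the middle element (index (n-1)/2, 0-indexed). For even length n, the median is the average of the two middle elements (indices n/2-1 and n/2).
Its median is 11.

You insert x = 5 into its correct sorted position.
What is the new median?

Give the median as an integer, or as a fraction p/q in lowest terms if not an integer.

Old list (sorted, length 9): [-12, -10, 6, 10, 11, 15, 17, 20, 29]
Old median = 11
Insert x = 5
Old length odd (9). Middle was index 4 = 11.
New length even (10). New median = avg of two middle elements.
x = 5: 2 elements are < x, 7 elements are > x.
New sorted list: [-12, -10, 5, 6, 10, 11, 15, 17, 20, 29]
New median = 21/2

Answer: 21/2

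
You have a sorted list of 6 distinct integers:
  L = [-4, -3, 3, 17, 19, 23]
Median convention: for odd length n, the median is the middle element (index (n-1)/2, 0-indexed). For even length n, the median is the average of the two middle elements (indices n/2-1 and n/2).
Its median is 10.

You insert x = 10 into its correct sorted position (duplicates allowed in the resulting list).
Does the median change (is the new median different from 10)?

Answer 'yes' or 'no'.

Answer: no

Derivation:
Old median = 10
Insert x = 10
New median = 10
Changed? no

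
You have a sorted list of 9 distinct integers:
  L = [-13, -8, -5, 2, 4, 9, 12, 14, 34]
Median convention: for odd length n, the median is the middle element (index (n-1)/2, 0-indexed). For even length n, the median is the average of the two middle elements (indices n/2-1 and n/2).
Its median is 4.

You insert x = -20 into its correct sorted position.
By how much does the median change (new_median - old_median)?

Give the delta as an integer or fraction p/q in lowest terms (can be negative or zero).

Answer: -1

Derivation:
Old median = 4
After inserting x = -20: new sorted = [-20, -13, -8, -5, 2, 4, 9, 12, 14, 34]
New median = 3
Delta = 3 - 4 = -1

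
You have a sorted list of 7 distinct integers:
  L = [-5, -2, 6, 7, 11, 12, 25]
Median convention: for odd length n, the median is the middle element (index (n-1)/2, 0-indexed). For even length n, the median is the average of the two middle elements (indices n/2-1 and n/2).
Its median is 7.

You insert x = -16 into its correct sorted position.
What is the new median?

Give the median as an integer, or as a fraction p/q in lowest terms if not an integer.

Old list (sorted, length 7): [-5, -2, 6, 7, 11, 12, 25]
Old median = 7
Insert x = -16
Old length odd (7). Middle was index 3 = 7.
New length even (8). New median = avg of two middle elements.
x = -16: 0 elements are < x, 7 elements are > x.
New sorted list: [-16, -5, -2, 6, 7, 11, 12, 25]
New median = 13/2

Answer: 13/2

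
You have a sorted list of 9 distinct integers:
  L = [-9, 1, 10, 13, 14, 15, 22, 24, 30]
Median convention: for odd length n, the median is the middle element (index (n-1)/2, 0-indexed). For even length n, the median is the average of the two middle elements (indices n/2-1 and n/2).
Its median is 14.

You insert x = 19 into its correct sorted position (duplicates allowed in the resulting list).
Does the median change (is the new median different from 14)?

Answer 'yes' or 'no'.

Answer: yes

Derivation:
Old median = 14
Insert x = 19
New median = 29/2
Changed? yes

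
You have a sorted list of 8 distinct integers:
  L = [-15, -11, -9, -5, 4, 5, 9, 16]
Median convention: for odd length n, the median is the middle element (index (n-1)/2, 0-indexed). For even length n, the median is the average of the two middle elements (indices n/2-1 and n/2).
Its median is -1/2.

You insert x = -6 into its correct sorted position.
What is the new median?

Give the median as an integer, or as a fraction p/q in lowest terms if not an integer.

Old list (sorted, length 8): [-15, -11, -9, -5, 4, 5, 9, 16]
Old median = -1/2
Insert x = -6
Old length even (8). Middle pair: indices 3,4 = -5,4.
New length odd (9). New median = single middle element.
x = -6: 3 elements are < x, 5 elements are > x.
New sorted list: [-15, -11, -9, -6, -5, 4, 5, 9, 16]
New median = -5

Answer: -5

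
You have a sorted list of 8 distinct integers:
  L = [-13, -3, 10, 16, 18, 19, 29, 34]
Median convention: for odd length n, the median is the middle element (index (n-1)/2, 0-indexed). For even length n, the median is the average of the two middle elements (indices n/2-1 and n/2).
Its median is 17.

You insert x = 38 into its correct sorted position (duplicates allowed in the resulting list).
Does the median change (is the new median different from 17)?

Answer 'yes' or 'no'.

Old median = 17
Insert x = 38
New median = 18
Changed? yes

Answer: yes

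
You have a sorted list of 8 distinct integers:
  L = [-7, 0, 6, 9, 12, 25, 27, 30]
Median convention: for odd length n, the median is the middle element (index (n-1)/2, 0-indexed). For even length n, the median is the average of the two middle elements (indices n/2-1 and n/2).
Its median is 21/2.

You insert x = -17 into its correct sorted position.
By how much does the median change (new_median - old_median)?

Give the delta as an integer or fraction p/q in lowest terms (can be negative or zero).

Old median = 21/2
After inserting x = -17: new sorted = [-17, -7, 0, 6, 9, 12, 25, 27, 30]
New median = 9
Delta = 9 - 21/2 = -3/2

Answer: -3/2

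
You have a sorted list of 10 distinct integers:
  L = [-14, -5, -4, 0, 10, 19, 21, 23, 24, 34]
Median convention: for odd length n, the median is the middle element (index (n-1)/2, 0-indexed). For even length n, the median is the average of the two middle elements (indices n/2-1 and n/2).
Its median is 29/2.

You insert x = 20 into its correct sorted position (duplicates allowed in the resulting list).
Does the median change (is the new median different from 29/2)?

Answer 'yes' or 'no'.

Old median = 29/2
Insert x = 20
New median = 19
Changed? yes

Answer: yes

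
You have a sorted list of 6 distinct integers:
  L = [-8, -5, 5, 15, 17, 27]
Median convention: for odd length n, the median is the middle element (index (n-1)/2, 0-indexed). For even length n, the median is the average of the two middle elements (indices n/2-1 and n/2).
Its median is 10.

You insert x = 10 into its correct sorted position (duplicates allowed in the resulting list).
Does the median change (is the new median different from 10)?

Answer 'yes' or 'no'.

Old median = 10
Insert x = 10
New median = 10
Changed? no

Answer: no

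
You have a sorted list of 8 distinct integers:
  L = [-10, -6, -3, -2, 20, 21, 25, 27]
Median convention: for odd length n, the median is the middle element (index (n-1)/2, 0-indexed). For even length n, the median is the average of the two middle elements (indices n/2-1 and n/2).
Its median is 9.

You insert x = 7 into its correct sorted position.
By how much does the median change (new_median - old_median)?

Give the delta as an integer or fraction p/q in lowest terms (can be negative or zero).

Answer: -2

Derivation:
Old median = 9
After inserting x = 7: new sorted = [-10, -6, -3, -2, 7, 20, 21, 25, 27]
New median = 7
Delta = 7 - 9 = -2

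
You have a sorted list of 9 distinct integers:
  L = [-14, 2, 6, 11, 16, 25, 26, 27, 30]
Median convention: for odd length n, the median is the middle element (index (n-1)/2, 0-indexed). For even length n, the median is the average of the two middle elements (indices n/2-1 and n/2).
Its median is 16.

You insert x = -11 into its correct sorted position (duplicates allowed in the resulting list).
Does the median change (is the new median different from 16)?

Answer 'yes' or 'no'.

Old median = 16
Insert x = -11
New median = 27/2
Changed? yes

Answer: yes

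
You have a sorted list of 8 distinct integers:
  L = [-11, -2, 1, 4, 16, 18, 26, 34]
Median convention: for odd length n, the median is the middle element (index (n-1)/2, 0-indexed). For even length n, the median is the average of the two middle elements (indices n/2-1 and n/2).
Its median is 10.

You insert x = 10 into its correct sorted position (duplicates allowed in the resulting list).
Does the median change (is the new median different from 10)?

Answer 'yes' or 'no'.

Old median = 10
Insert x = 10
New median = 10
Changed? no

Answer: no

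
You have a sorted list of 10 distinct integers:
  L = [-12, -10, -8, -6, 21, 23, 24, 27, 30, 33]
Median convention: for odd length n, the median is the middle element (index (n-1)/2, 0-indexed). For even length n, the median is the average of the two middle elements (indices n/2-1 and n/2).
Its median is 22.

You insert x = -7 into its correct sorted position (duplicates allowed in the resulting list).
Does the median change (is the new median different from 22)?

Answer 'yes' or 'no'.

Old median = 22
Insert x = -7
New median = 21
Changed? yes

Answer: yes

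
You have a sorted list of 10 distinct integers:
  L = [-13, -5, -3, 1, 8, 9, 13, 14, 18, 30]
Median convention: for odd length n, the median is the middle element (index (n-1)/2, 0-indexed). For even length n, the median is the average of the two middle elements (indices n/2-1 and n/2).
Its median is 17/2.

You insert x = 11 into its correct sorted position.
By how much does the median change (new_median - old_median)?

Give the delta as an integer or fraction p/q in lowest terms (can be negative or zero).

Answer: 1/2

Derivation:
Old median = 17/2
After inserting x = 11: new sorted = [-13, -5, -3, 1, 8, 9, 11, 13, 14, 18, 30]
New median = 9
Delta = 9 - 17/2 = 1/2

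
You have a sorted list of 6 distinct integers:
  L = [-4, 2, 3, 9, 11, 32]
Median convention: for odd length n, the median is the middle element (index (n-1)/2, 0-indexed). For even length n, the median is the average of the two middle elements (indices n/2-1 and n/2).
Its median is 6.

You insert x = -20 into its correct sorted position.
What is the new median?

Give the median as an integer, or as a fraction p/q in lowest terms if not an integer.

Old list (sorted, length 6): [-4, 2, 3, 9, 11, 32]
Old median = 6
Insert x = -20
Old length even (6). Middle pair: indices 2,3 = 3,9.
New length odd (7). New median = single middle element.
x = -20: 0 elements are < x, 6 elements are > x.
New sorted list: [-20, -4, 2, 3, 9, 11, 32]
New median = 3

Answer: 3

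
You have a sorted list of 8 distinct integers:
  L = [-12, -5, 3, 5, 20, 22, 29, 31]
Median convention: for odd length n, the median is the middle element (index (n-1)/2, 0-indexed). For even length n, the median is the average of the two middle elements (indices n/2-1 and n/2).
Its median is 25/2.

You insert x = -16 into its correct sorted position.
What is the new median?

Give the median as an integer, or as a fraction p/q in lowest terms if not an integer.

Answer: 5

Derivation:
Old list (sorted, length 8): [-12, -5, 3, 5, 20, 22, 29, 31]
Old median = 25/2
Insert x = -16
Old length even (8). Middle pair: indices 3,4 = 5,20.
New length odd (9). New median = single middle element.
x = -16: 0 elements are < x, 8 elements are > x.
New sorted list: [-16, -12, -5, 3, 5, 20, 22, 29, 31]
New median = 5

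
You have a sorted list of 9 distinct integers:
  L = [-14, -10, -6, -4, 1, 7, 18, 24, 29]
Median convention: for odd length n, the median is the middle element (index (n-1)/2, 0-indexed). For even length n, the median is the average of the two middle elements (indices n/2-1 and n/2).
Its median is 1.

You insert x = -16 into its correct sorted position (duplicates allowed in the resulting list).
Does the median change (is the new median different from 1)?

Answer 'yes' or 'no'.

Old median = 1
Insert x = -16
New median = -3/2
Changed? yes

Answer: yes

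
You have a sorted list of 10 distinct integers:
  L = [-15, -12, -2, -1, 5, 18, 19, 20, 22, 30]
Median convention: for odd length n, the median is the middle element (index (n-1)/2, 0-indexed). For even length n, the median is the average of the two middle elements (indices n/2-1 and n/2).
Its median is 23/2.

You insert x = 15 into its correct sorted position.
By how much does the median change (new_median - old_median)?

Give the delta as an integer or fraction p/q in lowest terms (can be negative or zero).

Old median = 23/2
After inserting x = 15: new sorted = [-15, -12, -2, -1, 5, 15, 18, 19, 20, 22, 30]
New median = 15
Delta = 15 - 23/2 = 7/2

Answer: 7/2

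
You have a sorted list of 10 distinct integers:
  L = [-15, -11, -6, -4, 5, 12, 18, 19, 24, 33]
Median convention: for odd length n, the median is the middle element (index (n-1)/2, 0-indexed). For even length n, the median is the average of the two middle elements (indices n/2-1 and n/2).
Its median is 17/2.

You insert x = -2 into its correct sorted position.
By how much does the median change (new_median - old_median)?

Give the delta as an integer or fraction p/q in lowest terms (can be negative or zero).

Old median = 17/2
After inserting x = -2: new sorted = [-15, -11, -6, -4, -2, 5, 12, 18, 19, 24, 33]
New median = 5
Delta = 5 - 17/2 = -7/2

Answer: -7/2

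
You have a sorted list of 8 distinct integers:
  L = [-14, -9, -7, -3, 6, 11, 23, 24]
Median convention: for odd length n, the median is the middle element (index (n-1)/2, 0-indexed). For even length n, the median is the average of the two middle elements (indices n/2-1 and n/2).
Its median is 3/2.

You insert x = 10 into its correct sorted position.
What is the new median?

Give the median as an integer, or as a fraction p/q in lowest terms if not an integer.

Old list (sorted, length 8): [-14, -9, -7, -3, 6, 11, 23, 24]
Old median = 3/2
Insert x = 10
Old length even (8). Middle pair: indices 3,4 = -3,6.
New length odd (9). New median = single middle element.
x = 10: 5 elements are < x, 3 elements are > x.
New sorted list: [-14, -9, -7, -3, 6, 10, 11, 23, 24]
New median = 6

Answer: 6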